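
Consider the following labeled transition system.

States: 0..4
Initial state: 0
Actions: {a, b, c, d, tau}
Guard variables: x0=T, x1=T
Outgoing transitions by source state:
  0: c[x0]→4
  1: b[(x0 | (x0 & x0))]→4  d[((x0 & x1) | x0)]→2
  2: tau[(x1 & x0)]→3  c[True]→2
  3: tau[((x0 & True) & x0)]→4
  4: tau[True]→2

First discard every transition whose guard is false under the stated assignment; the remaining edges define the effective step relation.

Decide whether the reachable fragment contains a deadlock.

Answer: DEADLOCK-FREE

Trace:
Reach set: {0,2,3,4}
  0: c→4  [1 out]
  2: c→2  tau→3  [2 out]
  3: tau→4  [1 out]
  4: tau→2  [1 out]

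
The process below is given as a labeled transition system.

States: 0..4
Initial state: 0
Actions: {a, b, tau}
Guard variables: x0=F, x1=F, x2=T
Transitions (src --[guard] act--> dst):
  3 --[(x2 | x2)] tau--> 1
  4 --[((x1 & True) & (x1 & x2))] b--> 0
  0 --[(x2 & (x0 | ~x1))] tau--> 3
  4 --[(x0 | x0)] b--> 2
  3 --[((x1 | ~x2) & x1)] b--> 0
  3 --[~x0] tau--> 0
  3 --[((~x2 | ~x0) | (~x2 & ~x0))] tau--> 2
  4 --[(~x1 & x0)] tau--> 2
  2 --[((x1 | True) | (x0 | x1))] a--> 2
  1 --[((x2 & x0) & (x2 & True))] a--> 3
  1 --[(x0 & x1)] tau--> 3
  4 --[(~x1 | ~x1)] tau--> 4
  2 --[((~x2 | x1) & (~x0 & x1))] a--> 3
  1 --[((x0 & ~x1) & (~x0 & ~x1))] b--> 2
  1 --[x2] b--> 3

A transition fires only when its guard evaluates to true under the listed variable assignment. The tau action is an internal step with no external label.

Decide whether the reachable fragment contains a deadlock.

Answer: DEADLOCK-FREE

Working:
Reachable = {0,1,2,3}
  0: tau→3  [1 exit(s)]
  1: b→3  [1 exit(s)]
  2: a→2  [1 exit(s)]
  3: tau→0  tau→1  tau→2  [3 exit(s)]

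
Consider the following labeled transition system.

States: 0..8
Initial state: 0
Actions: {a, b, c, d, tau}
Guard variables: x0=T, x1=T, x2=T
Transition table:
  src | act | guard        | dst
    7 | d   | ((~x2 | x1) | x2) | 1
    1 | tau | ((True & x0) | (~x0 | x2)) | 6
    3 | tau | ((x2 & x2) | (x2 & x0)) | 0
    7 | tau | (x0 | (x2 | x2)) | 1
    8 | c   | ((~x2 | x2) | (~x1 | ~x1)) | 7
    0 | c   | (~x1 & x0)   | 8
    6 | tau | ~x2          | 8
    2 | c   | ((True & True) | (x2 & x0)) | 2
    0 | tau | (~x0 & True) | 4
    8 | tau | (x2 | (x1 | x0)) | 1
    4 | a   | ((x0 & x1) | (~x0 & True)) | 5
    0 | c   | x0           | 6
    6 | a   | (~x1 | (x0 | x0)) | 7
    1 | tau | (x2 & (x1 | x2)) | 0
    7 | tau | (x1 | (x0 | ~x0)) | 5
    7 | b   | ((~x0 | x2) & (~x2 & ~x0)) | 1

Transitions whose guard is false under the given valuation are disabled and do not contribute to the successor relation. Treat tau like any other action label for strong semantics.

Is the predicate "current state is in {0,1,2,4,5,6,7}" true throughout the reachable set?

Answer: INVARIANT HOLDS

Analysis:
Safe = {0,1,2,4,5,6,7}
R = {0,1,5,6,7}
  0: safe
  1: safe
  5: safe
  6: safe
  7: safe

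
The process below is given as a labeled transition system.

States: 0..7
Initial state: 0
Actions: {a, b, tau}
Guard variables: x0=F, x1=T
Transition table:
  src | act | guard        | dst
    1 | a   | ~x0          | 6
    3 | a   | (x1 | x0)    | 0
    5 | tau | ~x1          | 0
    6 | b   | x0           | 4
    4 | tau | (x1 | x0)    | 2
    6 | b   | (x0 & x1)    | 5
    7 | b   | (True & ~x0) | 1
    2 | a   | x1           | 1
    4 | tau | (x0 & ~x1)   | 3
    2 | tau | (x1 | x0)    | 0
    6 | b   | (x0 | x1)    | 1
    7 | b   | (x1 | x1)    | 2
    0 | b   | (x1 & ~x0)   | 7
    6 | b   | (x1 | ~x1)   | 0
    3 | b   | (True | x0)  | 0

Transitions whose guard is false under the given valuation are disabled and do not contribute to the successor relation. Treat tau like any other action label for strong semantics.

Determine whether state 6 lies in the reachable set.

11 transition(s) survive guard evaluation.
Layer 0: {0}
Layer 1: {7}  now seen {0,7}
Layer 2: {1,2}  now seen {0,1,2,7}
Layer 3: {6}  now seen {0,1,2,6,7}
Reachable = {0,1,2,6,7}
witness 6: b·b·a

Answer: REACHABLE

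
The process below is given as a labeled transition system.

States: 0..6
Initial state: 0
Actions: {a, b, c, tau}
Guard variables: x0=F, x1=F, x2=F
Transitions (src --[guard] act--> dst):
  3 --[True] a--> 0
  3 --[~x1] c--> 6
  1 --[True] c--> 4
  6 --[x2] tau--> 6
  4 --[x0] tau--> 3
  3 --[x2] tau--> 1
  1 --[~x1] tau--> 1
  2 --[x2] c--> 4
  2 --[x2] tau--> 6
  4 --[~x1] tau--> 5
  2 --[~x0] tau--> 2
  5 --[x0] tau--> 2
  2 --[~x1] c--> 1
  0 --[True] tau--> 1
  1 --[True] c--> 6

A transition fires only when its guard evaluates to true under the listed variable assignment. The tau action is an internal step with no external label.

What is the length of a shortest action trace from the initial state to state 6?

Breadth-first toward 6:
  depth 0: {0}
  depth 1: {1}
  depth 2: {4,6}
first hit 6 at d=2 via tau·c

Answer: 2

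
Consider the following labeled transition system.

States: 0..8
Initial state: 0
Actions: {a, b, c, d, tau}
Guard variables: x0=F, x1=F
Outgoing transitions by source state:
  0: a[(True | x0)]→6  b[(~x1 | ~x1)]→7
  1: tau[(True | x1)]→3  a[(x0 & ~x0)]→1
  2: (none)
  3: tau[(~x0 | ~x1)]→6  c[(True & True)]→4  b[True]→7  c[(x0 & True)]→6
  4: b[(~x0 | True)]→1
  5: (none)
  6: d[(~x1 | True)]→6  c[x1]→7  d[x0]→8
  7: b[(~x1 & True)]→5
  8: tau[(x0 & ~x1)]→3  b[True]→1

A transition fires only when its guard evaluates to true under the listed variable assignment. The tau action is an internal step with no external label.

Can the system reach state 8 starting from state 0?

10 transition(s) survive guard evaluation.
depth 0: {0}
depth 1: {6,7}  total {0,6,7}
depth 2: {5}  total {0,5,6,7}
R = {0,5,6,7}

Answer: UNREACHABLE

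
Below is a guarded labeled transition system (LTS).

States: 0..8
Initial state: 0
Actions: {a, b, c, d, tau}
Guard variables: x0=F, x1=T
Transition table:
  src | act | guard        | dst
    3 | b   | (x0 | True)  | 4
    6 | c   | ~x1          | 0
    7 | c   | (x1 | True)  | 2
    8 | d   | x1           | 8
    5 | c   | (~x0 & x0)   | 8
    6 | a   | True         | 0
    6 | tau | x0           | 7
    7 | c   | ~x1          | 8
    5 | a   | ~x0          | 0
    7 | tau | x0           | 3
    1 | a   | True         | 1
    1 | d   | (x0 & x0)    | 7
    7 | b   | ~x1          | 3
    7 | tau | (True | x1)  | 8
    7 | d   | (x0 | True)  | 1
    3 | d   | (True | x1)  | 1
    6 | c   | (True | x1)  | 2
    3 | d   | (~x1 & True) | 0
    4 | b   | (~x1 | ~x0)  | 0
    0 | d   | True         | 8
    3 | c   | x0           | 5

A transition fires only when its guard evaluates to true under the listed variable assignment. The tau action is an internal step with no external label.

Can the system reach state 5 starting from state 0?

Answer: UNREACHABLE

Analysis:
Guard filter leaves 12 enabled edge(s).
Layer 0: {0}
Layer 1: {8}  total {0,8}
Reachable = {0,8}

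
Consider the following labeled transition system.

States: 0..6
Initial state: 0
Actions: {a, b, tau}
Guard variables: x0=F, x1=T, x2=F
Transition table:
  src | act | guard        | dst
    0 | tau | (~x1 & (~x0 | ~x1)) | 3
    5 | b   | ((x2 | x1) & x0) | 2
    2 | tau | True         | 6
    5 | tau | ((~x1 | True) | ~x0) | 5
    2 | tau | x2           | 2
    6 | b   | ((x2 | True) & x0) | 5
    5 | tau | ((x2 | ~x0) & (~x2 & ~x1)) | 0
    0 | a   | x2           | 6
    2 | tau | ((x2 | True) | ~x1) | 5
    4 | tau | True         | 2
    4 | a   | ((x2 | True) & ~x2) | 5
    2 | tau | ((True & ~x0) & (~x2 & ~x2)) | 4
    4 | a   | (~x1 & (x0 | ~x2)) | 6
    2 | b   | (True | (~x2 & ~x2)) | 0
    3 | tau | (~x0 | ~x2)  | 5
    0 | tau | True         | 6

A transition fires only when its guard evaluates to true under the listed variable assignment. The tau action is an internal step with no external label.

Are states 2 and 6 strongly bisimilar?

Refine partition for ~:
  π0 = {{0,1,2,3,4,5,6}}
  π1 = {{0,3,5},{1,6},{2},{4}}
  π2 = {{0},{1,6},{2},{3,5},{4}}
stable after 3 split(s): 5 block(s)
class of 2: {2}; class of 6: {1,6}

Answer: NOT BISIMILAR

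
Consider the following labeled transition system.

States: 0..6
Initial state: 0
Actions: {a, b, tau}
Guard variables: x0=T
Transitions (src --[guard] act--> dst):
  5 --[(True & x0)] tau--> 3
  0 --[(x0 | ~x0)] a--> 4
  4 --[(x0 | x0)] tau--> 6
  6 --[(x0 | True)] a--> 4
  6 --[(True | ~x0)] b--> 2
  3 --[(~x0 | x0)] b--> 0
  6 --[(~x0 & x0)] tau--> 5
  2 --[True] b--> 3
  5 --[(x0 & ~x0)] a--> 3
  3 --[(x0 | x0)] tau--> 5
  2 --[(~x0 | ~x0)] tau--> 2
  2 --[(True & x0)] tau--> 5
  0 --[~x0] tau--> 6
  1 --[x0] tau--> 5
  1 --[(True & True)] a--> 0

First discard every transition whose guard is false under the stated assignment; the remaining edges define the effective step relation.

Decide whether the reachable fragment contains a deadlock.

Answer: DEADLOCK-FREE

Working:
R = {0,2,3,4,5,6}
  0: a→4  [1 out]
  2: b→3  tau→5  [2 out]
  3: b→0  tau→5  [2 out]
  4: tau→6  [1 out]
  5: tau→3  [1 out]
  6: a→4  b→2  [2 out]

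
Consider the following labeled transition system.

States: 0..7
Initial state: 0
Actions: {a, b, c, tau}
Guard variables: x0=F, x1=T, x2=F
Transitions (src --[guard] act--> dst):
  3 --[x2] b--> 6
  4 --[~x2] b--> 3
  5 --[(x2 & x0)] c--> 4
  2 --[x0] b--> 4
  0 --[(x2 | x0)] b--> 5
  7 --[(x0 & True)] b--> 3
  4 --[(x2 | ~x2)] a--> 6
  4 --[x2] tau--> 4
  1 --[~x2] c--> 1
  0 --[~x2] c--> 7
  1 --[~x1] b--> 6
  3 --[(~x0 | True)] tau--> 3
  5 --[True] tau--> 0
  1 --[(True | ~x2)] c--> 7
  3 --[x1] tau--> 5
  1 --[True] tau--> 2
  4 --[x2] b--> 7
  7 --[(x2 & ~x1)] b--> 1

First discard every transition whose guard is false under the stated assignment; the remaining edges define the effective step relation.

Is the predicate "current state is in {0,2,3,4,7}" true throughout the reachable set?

Answer: INVARIANT HOLDS

Trace:
Allowed set {0,2,3,4,7}
Reach set: {0,7}
  0: ok
  7: ok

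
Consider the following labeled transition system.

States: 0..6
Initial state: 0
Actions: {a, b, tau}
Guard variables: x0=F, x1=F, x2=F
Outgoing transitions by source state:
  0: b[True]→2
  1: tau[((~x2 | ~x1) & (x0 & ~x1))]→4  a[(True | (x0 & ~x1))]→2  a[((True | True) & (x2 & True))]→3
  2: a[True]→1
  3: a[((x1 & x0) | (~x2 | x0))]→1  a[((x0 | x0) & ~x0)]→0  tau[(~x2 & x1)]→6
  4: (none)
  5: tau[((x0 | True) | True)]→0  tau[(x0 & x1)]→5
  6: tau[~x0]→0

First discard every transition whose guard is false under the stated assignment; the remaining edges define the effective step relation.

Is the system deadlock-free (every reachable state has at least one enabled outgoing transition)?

Reach set: {0,1,2}
  0: b→2  [1 out]
  1: a→2  [1 out]
  2: a→1  [1 out]

Answer: DEADLOCK-FREE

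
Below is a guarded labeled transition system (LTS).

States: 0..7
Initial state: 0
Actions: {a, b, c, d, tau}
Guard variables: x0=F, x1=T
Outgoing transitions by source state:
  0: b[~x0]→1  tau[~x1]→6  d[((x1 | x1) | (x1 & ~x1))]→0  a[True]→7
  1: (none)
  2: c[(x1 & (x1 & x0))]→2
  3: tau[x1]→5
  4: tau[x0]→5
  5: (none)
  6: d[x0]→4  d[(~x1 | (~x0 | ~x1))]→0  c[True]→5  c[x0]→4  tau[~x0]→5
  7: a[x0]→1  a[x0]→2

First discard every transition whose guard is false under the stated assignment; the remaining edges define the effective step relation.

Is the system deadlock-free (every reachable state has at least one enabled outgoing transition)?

Answer: DEADLOCK at state 1

Working:
Reach set: {0,1,7}
  0: a→7  b→1  d→0  [3 exit(s)]
  1: ∅  [deadlock]
  7: ∅  [deadlock]
trace reaching 1: b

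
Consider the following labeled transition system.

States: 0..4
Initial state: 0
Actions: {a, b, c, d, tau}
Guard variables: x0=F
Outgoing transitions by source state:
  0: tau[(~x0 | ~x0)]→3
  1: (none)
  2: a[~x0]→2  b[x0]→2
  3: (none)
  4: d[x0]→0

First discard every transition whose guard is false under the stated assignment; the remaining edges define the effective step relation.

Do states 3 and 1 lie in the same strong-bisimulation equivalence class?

Answer: BISIMILAR

Trace:
Refine partition for ~:
  P[0] = {{0,1,2,3,4}}
  P[1] = {{0},{1,3,4},{2}}
3 equivalence class(es) (converged in 2)
class of 3: {1,3,4}; class of 1: {1,3,4}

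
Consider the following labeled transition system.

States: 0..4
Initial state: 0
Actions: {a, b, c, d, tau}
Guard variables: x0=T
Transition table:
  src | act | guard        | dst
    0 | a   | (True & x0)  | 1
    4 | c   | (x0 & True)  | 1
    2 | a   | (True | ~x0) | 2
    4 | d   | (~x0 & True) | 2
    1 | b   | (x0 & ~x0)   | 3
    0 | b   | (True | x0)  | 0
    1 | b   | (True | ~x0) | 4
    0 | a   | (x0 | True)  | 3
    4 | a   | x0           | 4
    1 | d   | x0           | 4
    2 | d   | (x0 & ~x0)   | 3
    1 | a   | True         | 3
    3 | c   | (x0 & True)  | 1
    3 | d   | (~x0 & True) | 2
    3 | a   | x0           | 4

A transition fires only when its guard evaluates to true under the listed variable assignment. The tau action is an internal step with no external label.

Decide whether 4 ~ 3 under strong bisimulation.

Compute ~ classes (split until stable):
  P[0] = {{0,1,2,3,4}}
  P[1] = {{0},{1},{2},{3,4}}
Fixed point at round 2; 4 class(es).
class of 4: {3,4}; class of 3: {3,4}

Answer: BISIMILAR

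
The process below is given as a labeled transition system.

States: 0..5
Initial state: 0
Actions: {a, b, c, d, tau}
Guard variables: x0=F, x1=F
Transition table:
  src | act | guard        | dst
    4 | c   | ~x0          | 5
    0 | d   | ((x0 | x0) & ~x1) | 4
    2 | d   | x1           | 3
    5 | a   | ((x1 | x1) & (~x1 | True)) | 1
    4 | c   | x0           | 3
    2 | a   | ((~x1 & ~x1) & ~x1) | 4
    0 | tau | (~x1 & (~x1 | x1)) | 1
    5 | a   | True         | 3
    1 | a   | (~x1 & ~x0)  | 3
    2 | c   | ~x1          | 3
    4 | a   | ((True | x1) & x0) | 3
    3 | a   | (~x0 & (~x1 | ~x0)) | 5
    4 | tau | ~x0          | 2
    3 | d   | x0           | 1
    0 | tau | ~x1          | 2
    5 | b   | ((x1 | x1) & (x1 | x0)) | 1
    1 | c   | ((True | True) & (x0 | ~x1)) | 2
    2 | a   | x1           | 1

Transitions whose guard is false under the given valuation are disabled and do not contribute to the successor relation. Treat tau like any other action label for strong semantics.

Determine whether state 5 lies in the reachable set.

After dropping false guards: 10 live edges.
L0 = {0}
L1 = {1,2}  total {0,1,2}
L2 = {3,4}  total {0,1,2,3,4}
L3 = {5}  total {0,1,2,3,4,5}
Reach set: {0,1,2,3,4,5}
witness 5: tau·a·a

Answer: REACHABLE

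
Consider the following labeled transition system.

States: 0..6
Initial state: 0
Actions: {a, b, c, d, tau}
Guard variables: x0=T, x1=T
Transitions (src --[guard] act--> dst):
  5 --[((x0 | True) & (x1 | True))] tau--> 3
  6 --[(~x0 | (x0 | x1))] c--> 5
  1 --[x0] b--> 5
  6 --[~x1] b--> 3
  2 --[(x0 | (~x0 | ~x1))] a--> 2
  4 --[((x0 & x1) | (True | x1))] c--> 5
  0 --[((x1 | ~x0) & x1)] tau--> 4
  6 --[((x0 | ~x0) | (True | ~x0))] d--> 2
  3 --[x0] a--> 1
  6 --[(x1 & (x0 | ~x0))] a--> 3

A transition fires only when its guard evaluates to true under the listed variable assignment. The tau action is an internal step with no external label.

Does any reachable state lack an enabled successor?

Reachable = {0,1,3,4,5}
  0: tau→4  [1 exit(s)]
  1: b→5  [1 exit(s)]
  3: a→1  [1 exit(s)]
  4: c→5  [1 exit(s)]
  5: tau→3  [1 exit(s)]

Answer: DEADLOCK-FREE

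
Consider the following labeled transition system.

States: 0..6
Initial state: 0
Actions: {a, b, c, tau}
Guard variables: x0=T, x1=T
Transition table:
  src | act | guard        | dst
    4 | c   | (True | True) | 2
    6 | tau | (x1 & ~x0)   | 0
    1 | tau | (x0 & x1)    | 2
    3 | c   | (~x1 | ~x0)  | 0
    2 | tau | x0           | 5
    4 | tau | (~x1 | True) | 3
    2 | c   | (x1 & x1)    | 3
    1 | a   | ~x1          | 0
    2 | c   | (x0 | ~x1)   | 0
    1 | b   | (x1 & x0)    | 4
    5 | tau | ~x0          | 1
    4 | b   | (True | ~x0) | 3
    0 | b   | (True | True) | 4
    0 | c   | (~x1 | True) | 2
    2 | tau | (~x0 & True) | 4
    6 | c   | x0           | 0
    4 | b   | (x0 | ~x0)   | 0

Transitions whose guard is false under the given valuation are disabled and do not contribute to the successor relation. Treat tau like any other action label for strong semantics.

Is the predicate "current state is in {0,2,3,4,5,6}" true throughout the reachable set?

Answer: INVARIANT HOLDS

Working:
Inv-set: {0,2,3,4,5,6}
R = {0,2,3,4,5}
  0: ✓
  2: ✓
  3: ✓
  4: ✓
  5: ✓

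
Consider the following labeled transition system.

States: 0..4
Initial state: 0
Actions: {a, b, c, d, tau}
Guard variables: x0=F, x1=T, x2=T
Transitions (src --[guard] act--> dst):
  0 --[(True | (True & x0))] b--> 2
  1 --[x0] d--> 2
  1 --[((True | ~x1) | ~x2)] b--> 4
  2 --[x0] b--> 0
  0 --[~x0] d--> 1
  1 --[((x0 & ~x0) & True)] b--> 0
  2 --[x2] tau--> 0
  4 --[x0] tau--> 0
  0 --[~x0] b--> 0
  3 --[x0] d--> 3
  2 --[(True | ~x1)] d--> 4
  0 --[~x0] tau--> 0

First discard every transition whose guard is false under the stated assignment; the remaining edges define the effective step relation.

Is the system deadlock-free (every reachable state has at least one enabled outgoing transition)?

Answer: DEADLOCK at state 4

Trace:
R = {0,1,2,4}
  0: b→0  b→2  d→1  tau→0  [deg 4]
  1: b→4  [deg 1]
  2: d→4  tau→0  [deg 2]
  4: ∅  [STUCK]
Path to 4: b·d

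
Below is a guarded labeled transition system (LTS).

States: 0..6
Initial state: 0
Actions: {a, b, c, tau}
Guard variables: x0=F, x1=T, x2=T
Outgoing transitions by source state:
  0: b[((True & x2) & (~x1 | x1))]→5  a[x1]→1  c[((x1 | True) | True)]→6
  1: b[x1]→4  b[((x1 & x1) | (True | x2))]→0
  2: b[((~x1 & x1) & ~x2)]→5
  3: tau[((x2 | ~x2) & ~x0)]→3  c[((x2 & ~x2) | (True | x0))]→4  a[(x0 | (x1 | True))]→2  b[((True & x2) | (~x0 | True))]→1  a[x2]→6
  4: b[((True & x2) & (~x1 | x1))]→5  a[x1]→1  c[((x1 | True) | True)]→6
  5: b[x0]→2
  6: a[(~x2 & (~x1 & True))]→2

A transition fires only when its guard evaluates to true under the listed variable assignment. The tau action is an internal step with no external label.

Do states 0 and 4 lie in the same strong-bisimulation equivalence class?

Answer: BISIMILAR

Working:
Bisimulation quotient by refinement:
  π0 = {{0,1,2,3,4,5,6}}
  π1 = {{0,4},{1},{2,5,6},{3}}
4 equivalence class(es) (converged in 2)
0∈{0,4}, 4∈{0,4}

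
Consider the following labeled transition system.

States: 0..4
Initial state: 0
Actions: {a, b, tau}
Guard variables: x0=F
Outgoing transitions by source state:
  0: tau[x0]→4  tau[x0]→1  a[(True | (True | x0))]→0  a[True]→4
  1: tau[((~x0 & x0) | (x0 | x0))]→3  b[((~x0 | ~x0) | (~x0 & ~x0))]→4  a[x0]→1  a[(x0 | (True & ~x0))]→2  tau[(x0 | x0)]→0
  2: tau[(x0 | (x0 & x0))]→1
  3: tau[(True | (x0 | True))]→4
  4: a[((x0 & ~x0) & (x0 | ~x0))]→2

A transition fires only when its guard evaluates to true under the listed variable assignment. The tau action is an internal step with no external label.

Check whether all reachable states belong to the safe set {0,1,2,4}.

Safe = {0,1,2,4}
R = {0,4}
  0: ok
  4: ok

Answer: INVARIANT HOLDS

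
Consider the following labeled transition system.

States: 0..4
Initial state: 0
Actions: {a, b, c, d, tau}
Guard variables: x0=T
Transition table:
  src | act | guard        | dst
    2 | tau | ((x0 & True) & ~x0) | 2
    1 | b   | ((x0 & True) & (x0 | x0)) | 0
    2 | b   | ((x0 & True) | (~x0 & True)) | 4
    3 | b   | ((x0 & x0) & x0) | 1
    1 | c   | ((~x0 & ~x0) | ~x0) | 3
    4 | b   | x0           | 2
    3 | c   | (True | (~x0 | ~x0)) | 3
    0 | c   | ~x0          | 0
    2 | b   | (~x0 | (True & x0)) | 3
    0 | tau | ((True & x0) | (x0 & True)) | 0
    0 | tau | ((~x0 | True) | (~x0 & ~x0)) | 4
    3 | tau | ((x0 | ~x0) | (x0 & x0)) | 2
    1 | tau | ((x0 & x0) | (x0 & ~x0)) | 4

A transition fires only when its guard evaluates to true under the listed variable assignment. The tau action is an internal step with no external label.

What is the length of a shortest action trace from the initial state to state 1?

Layered search for 1:
  depth 0: {0}
  depth 1: {4}
  depth 2: {2}
  depth 3: {3}
  depth 4: {1}
first hit 1 at d=4 via tau·b·b·b

Answer: 4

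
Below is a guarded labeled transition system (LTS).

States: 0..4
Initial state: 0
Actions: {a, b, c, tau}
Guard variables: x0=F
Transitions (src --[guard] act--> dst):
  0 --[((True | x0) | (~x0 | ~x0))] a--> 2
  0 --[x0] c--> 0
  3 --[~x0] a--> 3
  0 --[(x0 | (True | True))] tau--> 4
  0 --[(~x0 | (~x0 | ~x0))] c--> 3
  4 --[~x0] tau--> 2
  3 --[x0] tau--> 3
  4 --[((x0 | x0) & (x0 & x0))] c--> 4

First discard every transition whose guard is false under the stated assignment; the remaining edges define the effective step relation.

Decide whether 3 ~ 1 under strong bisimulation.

Answer: NOT BISIMILAR

Working:
Refine partition for ~:
  P[0] = {{0,1,2,3,4}}
  P[1] = {{0},{1,2},{3},{4}}
Fixed point at round 2; 4 class(es).
[3]={3}  [1]={1,2}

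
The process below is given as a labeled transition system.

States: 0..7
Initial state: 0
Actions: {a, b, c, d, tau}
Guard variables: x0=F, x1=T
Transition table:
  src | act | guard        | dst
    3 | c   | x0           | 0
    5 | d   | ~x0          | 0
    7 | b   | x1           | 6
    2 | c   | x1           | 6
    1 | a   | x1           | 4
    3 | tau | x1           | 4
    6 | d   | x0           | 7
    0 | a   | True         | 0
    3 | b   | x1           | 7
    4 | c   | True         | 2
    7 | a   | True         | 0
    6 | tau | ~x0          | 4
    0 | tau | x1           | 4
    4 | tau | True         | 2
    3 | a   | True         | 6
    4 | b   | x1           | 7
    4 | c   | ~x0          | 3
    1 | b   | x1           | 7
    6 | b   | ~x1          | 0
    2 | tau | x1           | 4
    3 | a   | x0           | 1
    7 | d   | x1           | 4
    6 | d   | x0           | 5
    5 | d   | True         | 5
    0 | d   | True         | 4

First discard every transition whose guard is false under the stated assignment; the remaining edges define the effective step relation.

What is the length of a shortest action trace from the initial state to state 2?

Breadth-first toward 2:
  L0 = {0}
  L1 = {4}
  L2 = {2,3,7}
first hit 2 at d=2 via d·c

Answer: 2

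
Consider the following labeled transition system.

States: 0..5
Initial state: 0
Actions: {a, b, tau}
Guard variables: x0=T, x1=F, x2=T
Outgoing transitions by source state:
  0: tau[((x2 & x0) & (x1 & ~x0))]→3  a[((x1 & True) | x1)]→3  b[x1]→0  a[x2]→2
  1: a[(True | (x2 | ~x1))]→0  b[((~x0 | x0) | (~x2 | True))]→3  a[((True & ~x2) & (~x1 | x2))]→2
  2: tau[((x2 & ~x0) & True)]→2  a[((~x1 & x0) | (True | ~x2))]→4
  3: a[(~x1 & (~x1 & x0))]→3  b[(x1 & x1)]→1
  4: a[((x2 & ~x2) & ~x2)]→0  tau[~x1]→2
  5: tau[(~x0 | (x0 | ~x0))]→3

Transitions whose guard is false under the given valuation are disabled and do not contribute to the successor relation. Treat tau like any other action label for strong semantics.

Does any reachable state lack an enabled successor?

Reachable = {0,2,4}
  0: a→2  [1 out]
  2: a→4  [1 out]
  4: tau→2  [1 out]

Answer: DEADLOCK-FREE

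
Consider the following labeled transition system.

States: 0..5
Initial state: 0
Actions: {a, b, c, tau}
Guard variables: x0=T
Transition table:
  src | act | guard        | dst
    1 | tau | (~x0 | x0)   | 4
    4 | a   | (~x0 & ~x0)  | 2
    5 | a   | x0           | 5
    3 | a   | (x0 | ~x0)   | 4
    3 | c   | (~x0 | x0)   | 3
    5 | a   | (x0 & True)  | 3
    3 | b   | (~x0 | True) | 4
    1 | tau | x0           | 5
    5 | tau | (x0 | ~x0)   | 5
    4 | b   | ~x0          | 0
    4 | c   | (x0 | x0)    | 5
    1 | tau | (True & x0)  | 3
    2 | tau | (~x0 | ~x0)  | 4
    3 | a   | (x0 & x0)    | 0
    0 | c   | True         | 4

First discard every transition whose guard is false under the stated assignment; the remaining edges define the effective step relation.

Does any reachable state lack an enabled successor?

R = {0,3,4,5}
  0: c→4  [1 exit(s)]
  3: a→0  a→4  b→4  c→3  [4 exit(s)]
  4: c→5  [1 exit(s)]
  5: a→3  a→5  tau→5  [3 exit(s)]

Answer: DEADLOCK-FREE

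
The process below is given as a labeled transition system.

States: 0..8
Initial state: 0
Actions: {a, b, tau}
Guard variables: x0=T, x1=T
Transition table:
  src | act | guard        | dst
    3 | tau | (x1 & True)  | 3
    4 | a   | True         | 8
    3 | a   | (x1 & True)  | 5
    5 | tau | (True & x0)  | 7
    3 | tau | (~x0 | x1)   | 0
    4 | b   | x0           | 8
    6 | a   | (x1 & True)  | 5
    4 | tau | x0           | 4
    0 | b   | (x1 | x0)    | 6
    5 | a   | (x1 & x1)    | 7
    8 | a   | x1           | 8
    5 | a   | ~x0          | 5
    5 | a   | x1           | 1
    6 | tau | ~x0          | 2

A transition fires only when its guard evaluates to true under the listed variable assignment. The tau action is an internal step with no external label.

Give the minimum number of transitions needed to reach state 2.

Layered search for 2:
  depth 0: {0}
  depth 1: {6}
  depth 2: {5}
  depth 3: {1,7}
2 never appears.

Answer: UNREACHABLE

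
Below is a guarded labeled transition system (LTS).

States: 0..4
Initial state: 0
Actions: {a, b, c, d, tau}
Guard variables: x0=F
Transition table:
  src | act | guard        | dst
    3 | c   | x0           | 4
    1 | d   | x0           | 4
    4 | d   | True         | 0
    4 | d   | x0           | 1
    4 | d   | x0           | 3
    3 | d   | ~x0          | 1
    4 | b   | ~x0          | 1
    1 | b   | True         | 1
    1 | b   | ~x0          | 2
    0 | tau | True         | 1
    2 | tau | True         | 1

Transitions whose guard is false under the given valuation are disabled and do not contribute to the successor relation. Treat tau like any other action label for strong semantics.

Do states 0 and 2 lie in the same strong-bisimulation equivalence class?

Refine partition for ~:
  round 0: {{0,1,2,3,4}}
  round 1: {{0,2},{1},{3},{4}}
Fixed point at round 2; 4 class(es).
0∈{0,2}, 2∈{0,2}

Answer: BISIMILAR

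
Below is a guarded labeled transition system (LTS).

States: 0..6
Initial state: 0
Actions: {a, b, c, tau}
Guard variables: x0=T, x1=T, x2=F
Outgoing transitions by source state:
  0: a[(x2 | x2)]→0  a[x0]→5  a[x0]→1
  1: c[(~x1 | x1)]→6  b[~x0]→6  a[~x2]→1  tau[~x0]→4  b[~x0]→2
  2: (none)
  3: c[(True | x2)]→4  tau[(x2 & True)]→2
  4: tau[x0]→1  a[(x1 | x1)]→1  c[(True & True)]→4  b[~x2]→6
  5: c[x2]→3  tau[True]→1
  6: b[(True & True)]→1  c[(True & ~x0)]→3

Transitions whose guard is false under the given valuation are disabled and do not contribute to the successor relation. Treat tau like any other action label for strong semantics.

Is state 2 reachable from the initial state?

Answer: UNREACHABLE

Trace:
Guard filter leaves 11 enabled edge(s).
Layer 0: {0}
Layer 1: {1,5}  total {0,1,5}
Layer 2: {6}  total {0,1,5,6}
R = {0,1,5,6}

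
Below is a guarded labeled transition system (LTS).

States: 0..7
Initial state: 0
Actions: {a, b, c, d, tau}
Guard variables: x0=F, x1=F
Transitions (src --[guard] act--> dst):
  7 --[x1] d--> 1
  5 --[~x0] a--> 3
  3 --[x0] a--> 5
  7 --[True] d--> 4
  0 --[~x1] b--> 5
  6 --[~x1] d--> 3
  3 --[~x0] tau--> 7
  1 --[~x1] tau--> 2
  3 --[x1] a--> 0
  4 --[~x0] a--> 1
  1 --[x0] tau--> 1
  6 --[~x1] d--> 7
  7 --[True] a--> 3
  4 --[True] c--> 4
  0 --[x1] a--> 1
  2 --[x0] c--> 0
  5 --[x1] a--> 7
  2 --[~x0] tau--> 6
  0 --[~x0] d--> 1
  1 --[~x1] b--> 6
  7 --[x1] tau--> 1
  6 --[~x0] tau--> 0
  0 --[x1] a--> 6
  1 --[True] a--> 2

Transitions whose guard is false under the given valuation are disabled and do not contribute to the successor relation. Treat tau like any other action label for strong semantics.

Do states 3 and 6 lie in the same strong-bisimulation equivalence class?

Bisimulation quotient by refinement:
  round 0: {{0,1,2,3,4,5,6,7}}
  round 1: {{0},{1},{2,3},{4},{5},{6},{7}}
  round 2: {{0},{1},{2},{3},{4},{5},{6},{7}}
stable after 3 split(s): 8 block(s)
[3]={3}  [6]={6}

Answer: NOT BISIMILAR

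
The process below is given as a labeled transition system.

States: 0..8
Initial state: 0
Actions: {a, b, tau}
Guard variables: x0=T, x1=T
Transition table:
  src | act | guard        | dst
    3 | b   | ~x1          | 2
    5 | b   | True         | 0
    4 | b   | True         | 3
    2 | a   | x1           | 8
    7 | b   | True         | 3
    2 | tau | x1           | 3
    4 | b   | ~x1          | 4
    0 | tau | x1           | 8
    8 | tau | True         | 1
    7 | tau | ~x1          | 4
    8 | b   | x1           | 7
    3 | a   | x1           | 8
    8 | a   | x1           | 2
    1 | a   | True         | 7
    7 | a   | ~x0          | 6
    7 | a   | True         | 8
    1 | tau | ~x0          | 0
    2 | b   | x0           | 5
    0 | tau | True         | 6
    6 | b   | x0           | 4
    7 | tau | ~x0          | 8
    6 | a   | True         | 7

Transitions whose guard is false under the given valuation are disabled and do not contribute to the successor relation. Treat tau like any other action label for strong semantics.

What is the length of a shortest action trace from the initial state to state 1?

BFS to 1:
  Layer 0: {0}
  Layer 1: {6,8}
  Layer 2: {1,2,4,7}
1 enters at depth 2; path tau·tau

Answer: 2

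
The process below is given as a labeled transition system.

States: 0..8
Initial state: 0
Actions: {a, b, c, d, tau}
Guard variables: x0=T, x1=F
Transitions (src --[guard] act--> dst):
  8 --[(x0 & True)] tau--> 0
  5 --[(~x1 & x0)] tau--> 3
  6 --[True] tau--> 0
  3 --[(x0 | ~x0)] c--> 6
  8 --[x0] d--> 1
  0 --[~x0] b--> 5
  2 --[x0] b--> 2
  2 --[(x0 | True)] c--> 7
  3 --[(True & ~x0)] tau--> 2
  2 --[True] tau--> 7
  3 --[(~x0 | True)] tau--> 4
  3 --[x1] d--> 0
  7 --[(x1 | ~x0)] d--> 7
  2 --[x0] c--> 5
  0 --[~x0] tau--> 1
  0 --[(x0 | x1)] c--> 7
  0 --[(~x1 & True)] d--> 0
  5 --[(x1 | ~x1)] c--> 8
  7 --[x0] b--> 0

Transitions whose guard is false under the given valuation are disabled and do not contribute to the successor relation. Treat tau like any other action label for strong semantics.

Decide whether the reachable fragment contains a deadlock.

Answer: DEADLOCK-FREE

Trace:
Reachable = {0,7}
  0: c→7  d→0  [2 out]
  7: b→0  [1 out]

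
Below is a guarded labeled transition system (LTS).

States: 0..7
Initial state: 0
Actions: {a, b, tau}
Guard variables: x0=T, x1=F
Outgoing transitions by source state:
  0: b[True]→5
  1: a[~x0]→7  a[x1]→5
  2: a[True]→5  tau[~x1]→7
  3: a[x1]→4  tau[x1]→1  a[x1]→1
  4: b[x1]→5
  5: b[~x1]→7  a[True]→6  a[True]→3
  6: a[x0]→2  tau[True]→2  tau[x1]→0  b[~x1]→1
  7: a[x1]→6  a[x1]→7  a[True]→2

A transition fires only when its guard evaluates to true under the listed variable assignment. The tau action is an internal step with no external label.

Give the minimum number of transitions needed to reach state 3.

Answer: 2

Trace:
Breadth-first toward 3:
  Layer 0: {0}
  Layer 1: {5}
  Layer 2: {3,6,7}
depth(3)=2, e.g. b·a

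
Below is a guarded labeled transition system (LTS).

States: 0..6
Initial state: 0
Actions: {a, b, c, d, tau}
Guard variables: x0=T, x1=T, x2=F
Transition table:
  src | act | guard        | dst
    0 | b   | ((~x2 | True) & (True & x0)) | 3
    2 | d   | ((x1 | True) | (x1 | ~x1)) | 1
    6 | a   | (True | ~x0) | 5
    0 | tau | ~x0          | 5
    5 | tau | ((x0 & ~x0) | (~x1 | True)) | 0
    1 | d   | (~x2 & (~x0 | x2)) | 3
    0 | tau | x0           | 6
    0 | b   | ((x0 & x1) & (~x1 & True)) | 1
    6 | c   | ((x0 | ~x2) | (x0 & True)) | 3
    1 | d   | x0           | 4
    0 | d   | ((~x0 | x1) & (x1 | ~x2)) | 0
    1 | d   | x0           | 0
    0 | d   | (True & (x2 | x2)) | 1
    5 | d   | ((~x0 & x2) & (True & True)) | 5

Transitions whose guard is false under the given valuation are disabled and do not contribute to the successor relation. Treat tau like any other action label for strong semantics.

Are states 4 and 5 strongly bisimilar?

Bisimulation quotient by refinement:
  π0 = {{0,1,2,3,4,5,6}}
  π1 = {{0},{1,2},{3,4},{5},{6}}
  π2 = {{0},{1},{2},{3,4},{5},{6}}
Fixed point at round 3; 6 class(es).
[4]={3,4}  [5]={5}

Answer: NOT BISIMILAR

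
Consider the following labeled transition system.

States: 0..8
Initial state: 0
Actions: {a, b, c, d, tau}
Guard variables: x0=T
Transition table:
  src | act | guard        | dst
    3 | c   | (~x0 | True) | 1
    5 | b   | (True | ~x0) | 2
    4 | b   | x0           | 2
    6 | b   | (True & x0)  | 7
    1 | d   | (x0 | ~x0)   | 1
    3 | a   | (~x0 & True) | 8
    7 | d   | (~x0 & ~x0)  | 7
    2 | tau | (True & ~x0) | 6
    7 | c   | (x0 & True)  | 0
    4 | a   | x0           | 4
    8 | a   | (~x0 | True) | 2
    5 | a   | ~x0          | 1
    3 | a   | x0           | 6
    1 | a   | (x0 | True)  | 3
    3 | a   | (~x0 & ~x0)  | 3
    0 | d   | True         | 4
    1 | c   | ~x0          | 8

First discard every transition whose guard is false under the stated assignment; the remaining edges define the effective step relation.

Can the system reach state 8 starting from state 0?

Answer: UNREACHABLE

Working:
After dropping false guards: 11 live edges.
Layer 0: {0}
Layer 1: {4}  now seen {0,4}
Layer 2: {2}  now seen {0,2,4}
Reachable = {0,2,4}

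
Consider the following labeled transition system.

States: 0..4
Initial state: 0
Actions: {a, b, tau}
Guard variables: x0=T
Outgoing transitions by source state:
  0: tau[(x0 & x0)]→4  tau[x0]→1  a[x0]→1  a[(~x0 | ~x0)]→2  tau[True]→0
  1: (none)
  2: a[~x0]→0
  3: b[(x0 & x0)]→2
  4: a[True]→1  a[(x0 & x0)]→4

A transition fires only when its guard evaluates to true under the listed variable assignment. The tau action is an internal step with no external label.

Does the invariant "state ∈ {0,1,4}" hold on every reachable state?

Answer: INVARIANT HOLDS

Trace:
Inv-set: {0,1,4}
Reach set: {0,1,4}
  0: ok
  1: ok
  4: ok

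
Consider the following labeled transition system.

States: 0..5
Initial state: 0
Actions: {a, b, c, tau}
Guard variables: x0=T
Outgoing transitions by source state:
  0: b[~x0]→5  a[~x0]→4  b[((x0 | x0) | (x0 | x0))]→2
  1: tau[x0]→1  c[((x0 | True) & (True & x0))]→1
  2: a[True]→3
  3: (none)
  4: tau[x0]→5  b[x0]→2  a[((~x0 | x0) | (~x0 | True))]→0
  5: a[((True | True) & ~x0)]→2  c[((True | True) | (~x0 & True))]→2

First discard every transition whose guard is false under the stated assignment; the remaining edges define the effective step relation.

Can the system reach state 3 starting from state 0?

Answer: REACHABLE

Analysis:
8 transition(s) survive guard evaluation.
depth 0: {0}
depth 1: {2}  now seen {0,2}
depth 2: {3}  now seen {0,2,3}
Reach set: {0,2,3}
witness 3: b·a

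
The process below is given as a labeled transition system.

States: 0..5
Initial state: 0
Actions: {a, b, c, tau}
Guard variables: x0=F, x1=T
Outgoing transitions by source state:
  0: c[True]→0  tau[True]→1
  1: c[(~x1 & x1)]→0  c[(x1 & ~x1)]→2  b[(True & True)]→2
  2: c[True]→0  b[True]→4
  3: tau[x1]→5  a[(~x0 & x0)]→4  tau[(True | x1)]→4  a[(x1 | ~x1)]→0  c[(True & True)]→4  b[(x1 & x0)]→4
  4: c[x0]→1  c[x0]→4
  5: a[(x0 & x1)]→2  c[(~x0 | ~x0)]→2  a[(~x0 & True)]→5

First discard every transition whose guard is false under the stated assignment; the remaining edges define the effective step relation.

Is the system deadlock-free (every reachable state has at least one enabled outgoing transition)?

Reachable = {0,1,2,4}
  0: c→0  tau→1  [2 out]
  1: b→2  [1 out]
  2: b→4  c→0  [2 out]
  4: ∅  [deadlock]
witness 4: tau·b·b

Answer: DEADLOCK at state 4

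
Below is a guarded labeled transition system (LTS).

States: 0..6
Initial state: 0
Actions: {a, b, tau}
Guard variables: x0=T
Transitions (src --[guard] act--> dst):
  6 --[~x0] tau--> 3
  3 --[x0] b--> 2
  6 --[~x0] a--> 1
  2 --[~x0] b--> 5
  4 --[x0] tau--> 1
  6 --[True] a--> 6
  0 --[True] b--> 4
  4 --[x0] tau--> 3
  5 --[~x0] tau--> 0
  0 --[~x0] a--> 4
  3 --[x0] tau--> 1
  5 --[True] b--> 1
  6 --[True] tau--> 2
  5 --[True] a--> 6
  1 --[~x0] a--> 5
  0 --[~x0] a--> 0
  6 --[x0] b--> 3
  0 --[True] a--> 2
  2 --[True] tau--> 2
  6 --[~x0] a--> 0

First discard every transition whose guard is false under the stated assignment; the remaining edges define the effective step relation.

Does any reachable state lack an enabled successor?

Answer: DEADLOCK at state 1

Working:
Reach set: {0,1,2,3,4}
  0: a→2  b→4  [2 out]
  1: ∅  [deadlock]
  2: tau→2  [1 out]
  3: b→2  tau→1  [2 out]
  4: tau→1  tau→3  [2 out]
Path to 1: b·tau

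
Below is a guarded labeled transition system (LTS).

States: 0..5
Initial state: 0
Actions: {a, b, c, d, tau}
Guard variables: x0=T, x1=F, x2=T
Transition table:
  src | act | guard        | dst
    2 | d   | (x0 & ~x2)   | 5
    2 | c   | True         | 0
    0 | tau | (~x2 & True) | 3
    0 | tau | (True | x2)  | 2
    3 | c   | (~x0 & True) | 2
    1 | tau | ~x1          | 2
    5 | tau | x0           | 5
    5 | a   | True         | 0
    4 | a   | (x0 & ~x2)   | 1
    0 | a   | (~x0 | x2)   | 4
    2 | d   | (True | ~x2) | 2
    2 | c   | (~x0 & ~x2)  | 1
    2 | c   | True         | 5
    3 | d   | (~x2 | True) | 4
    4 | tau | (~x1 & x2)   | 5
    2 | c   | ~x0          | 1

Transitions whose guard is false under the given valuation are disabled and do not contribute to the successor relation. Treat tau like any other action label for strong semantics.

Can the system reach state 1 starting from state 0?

After dropping false guards: 10 live edges.
depth 0: {0}
depth 1: {2,4}  now seen {0,2,4}
depth 2: {5}  now seen {0,2,4,5}
Reach set: {0,2,4,5}

Answer: UNREACHABLE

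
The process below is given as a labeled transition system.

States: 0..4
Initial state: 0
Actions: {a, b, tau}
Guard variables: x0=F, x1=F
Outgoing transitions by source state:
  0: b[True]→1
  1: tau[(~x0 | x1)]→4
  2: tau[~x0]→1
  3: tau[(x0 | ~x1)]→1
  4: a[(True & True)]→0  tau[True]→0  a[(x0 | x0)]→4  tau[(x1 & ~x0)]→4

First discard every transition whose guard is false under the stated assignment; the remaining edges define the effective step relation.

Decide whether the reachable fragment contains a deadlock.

R = {0,1,4}
  0: b→1  [1 out]
  1: tau→4  [1 out]
  4: a→0  tau→0  [2 out]

Answer: DEADLOCK-FREE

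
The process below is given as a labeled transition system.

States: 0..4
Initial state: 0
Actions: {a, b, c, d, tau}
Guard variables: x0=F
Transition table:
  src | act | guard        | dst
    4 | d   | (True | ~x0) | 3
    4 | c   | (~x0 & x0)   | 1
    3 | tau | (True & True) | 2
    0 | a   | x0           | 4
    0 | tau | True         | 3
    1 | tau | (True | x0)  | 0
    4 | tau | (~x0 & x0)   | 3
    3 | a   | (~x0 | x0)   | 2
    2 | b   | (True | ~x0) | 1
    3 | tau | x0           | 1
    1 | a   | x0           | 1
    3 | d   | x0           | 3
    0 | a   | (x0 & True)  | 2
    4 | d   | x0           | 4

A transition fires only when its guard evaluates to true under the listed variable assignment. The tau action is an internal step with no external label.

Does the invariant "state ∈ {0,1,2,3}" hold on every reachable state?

Safe = {0,1,2,3}
Reach set: {0,1,2,3}
  0: safe
  1: safe
  2: safe
  3: safe

Answer: INVARIANT HOLDS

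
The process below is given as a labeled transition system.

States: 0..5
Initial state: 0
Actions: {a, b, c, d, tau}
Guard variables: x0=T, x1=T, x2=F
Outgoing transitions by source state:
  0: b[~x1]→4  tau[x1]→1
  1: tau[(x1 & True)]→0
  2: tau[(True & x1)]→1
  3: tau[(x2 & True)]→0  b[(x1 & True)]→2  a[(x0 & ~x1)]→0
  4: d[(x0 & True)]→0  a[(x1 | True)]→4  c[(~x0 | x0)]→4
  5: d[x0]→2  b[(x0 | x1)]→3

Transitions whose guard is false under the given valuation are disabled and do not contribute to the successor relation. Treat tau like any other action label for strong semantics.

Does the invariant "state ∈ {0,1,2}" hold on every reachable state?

Safe = {0,1,2}
R = {0,1}
  0: ✓
  1: ✓

Answer: INVARIANT HOLDS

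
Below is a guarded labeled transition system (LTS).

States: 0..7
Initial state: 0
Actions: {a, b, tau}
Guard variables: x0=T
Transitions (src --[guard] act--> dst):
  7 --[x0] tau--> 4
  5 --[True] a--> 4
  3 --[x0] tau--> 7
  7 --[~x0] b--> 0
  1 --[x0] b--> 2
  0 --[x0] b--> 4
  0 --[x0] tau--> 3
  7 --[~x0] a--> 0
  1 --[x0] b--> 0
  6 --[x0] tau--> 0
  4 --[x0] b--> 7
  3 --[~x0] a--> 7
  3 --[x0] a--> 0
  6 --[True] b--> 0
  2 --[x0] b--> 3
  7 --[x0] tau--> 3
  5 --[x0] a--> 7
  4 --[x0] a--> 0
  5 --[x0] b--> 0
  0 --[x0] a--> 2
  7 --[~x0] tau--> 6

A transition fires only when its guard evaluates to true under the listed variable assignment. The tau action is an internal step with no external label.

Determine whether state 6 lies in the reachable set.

Answer: UNREACHABLE

Analysis:
After dropping false guards: 17 live edges.
depth 0: {0}
depth 1: {2,3,4}  now seen {0,2,3,4}
depth 2: {7}  now seen {0,2,3,4,7}
R = {0,2,3,4,7}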